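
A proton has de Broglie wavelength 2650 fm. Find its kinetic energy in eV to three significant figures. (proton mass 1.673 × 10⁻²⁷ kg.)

p = h/λ = 6.626 × 10⁻³⁴ / 2.650 × 10⁻¹² = 2.500 × 10⁻²² kg·m/s.
KE = p²/(2m) = (2.500 × 10⁻²²)² / (2 × 1.673 × 10⁻²⁷) = 1.868 × 10⁻¹⁷ J = 117 eV.

KE = 117 eV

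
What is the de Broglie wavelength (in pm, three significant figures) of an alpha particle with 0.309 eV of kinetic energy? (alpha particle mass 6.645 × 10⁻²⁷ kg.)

KE = 0.309 eV = 4.950 × 10⁻²⁰ J.
p = √(2mKE) = √(2 × 6.645 × 10⁻²⁷ × 4.950 × 10⁻²⁰) = 2.565 × 10⁻²³ kg·m/s.
λ = h/p = 6.626 × 10⁻³⁴ / 2.565 × 10⁻²³ = 2.58 × 10⁻¹¹ m = 25.8 pm.

λ = 25.8 pm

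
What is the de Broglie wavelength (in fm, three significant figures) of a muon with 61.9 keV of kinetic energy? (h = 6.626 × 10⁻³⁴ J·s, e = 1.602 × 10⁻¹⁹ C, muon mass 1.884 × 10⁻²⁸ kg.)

KE = 61.9 keV = 9.916 × 10⁻¹⁵ J.
p = √(2mKE) = √(2 × 1.884 × 10⁻²⁸ × 9.916 × 10⁻¹⁵) = 1.933 × 10⁻²¹ kg·m/s.
λ = h/p = 6.626 × 10⁻³⁴ / 1.933 × 10⁻²¹ = 3.43 × 10⁻¹³ m = 343 fm.

λ = 343 fm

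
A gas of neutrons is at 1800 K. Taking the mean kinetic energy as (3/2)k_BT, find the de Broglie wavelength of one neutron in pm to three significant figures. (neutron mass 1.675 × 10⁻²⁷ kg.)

λ = 59.3 pm

KE = (3/2)k_BT = 1.5 × 1.381 × 10⁻²³ × 1800 = 3.729 × 10⁻²⁰ J.
p = √(2mKE) = √(2 × 1.675 × 10⁻²⁷ × 3.729 × 10⁻²⁰) = 1.118 × 10⁻²³ kg·m/s.
λ = h/p = 5.93 × 10⁻¹¹ m = 59.3 pm.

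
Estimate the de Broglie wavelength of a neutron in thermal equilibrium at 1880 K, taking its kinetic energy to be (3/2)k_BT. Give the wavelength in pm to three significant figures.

KE = (3/2)k_BT = 1.5 × 1.381 × 10⁻²³ × 1880 = 3.894 × 10⁻²⁰ J.
p = √(2mKE) = √(2 × 1.675 × 10⁻²⁷ × 3.894 × 10⁻²⁰) = 1.142 × 10⁻²³ kg·m/s.
λ = h/p = 5.80 × 10⁻¹¹ m = 58.0 pm.

λ = 58.0 pm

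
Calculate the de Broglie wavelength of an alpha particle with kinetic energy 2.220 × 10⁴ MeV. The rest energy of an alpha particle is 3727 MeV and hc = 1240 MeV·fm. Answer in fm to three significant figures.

λ = 0.0483 fm

Total energy E = KE + m₀c² = 2.220 × 10⁴ + 3727 = 25927 MeV.
(pc)² = E² − (m₀c²)² = (25927)² − (3727)² = 6.583 × 10⁸ MeV², so pc = 2.566 × 10⁴ MeV.
λ = hc/(pc) = 1240 MeV·fm / 2.566 × 10⁴ MeV = 0.0483 fm.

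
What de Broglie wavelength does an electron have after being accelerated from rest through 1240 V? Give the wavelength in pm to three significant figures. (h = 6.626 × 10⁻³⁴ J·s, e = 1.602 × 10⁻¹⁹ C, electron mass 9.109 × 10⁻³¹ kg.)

λ = 34.8 pm

KE = eV = 1.602 × 10⁻¹⁹ × 1240 = 1.986 × 10⁻¹⁶ J.
p = √(2mKE) = √(2 × 9.109 × 10⁻³¹ × 1.986 × 10⁻¹⁶) = 1.902 × 10⁻²³ kg·m/s.
λ = h/p = 6.626 × 10⁻³⁴ / 1.902 × 10⁻²³ = 3.48 × 10⁻¹¹ m = 34.8 pm.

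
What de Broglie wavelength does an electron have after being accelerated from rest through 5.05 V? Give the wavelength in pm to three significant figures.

KE = eV = 1.602 × 10⁻¹⁹ × 5.050 = 8.090 × 10⁻¹⁹ J.
p = √(2mKE) = √(2 × 9.109 × 10⁻³¹ × 8.090 × 10⁻¹⁹) = 1.214 × 10⁻²⁴ kg·m/s.
λ = h/p = 6.626 × 10⁻³⁴ / 1.214 × 10⁻²⁴ = 5.46 × 10⁻¹⁰ m = 546 pm.

λ = 546 pm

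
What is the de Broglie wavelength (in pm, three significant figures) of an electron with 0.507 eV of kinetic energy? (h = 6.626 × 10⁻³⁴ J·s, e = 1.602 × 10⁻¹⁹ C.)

KE = 0.507 eV = 8.122 × 10⁻²⁰ J.
p = √(2mKE) = √(2 × 9.109 × 10⁻³¹ × 8.122 × 10⁻²⁰) = 3.847 × 10⁻²⁵ kg·m/s.
λ = h/p = 6.626 × 10⁻³⁴ / 3.847 × 10⁻²⁵ = 1.72 × 10⁻⁹ m = 1720 pm.

λ = 1720 pm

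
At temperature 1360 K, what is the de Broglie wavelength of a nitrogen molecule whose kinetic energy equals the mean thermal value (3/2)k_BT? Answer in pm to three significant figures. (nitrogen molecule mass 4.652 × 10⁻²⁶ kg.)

KE = (3/2)k_BT = 1.5 × 1.381 × 10⁻²³ × 1360 = 2.817 × 10⁻²⁰ J.
p = √(2mKE) = √(2 × 4.652 × 10⁻²⁶ × 2.817 × 10⁻²⁰) = 5.120 × 10⁻²³ kg·m/s.
λ = h/p = 1.29 × 10⁻¹¹ m = 12.9 pm.

λ = 12.9 pm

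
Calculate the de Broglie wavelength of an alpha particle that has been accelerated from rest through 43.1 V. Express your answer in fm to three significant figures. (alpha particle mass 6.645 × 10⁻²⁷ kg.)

KE = 2eV = 2 × 1.602 × 10⁻¹⁹ × 43.10 = 1.381 × 10⁻¹⁷ J.
p = √(2mKE) = √(2 × 6.645 × 10⁻²⁷ × 1.381 × 10⁻¹⁷) = 4.284 × 10⁻²² kg·m/s.
λ = h/p = 6.626 × 10⁻³⁴ / 4.284 × 10⁻²² = 1.55 × 10⁻¹² m = 1550 fm.

λ = 1550 fm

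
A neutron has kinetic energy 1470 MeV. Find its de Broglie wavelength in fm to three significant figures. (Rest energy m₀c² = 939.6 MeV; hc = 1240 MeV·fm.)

Total energy E = KE + m₀c² = 1470 + 939.6 = 2409.6 MeV.
(pc)² = E² − (m₀c²)² = (2409.6)² − (939.6)² = 4.923 × 10⁶ MeV², so pc = 2219 MeV.
λ = hc/(pc) = 1240 MeV·fm / 2219 MeV = 0.559 fm.

λ = 0.559 fm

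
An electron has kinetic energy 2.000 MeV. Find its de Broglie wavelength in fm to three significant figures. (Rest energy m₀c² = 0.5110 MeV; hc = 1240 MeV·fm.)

Total energy E = KE + m₀c² = 2.000 + 0.5110 = 2.5110 MeV.
(pc)² = E² − (m₀c²)² = (2.5110)² − (0.5110)² = 6.044 MeV², so pc = 2.458 MeV.
λ = hc/(pc) = 1240 MeV·fm / 2.458 MeV = 504 fm.

λ = 504 fm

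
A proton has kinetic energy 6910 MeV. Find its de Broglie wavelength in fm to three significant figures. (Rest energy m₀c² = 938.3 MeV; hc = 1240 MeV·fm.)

Total energy E = KE + m₀c² = 6910 + 938.3 = 7848.3 MeV.
(pc)² = E² − (m₀c²)² = (7848.3)² − (938.3)² = 6.072 × 10⁷ MeV², so pc = 7792 MeV.
λ = hc/(pc) = 1240 MeV·fm / 7792 MeV = 0.159 fm.

λ = 0.159 fm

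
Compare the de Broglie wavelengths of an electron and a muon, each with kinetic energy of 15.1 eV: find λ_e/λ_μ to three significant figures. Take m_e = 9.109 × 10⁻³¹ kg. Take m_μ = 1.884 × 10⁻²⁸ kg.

At fixed KE, p = √(2mKE) so λ = h/p ∝ 1/√m.
λ_e/λ_μ = √(m_μ/m_e) = √(1.884 × 10⁻²⁸/9.109 × 10⁻³¹) = √(206.8) = 14.4.

λ_e/λ_μ = 14.4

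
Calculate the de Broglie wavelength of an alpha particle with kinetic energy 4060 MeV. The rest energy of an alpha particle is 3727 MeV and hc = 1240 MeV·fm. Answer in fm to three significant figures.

λ = 0.181 fm

Total energy E = KE + m₀c² = 4060 + 3727 = 7787 MeV.
(pc)² = E² − (m₀c²)² = (7787)² − (3727)² = 4.675 × 10⁷ MeV², so pc = 6837 MeV.
λ = hc/(pc) = 1240 MeV·fm / 6837 MeV = 0.181 fm.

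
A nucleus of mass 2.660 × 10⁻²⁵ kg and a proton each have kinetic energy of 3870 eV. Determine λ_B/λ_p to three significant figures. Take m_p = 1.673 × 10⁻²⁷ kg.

λ_B/λ_p = 0.0793

At fixed KE, p = √(2mKE) so λ = h/p ∝ 1/√m.
λ_B/λ_p = √(m_p/m_B) = √(1.673 × 10⁻²⁷/2.660 × 10⁻²⁵) = √(6.289 × 10⁻³) = 0.0793.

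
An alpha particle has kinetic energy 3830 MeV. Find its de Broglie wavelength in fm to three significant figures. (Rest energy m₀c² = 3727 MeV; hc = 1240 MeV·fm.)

λ = 0.189 fm

Total energy E = KE + m₀c² = 3830 + 3727 = 7557 MeV.
(pc)² = E² − (m₀c²)² = (7557)² − (3727)² = 4.322 × 10⁷ MeV², so pc = 6574 MeV.
λ = hc/(pc) = 1240 MeV·fm / 6574 MeV = 0.189 fm.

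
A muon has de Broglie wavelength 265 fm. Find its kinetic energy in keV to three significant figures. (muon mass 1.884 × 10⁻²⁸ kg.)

KE = 104 keV

p = h/λ = 6.626 × 10⁻³⁴ / 2.650 × 10⁻¹³ = 2.500 × 10⁻²¹ kg·m/s.
KE = p²/(2m) = (2.500 × 10⁻²¹)² / (2 × 1.884 × 10⁻²⁸) = 1.659 × 10⁻¹⁴ J = 104 keV.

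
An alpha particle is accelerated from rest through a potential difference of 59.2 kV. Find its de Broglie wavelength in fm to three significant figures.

λ = 41.7 fm

KE = 2eV = 2 × 1.602 × 10⁻¹⁹ × 5.920 × 10⁴ = 1.897 × 10⁻¹⁴ J.
p = √(2mKE) = √(2 × 6.645 × 10⁻²⁷ × 1.897 × 10⁻¹⁴) = 1.588 × 10⁻²⁰ kg·m/s.
λ = h/p = 6.626 × 10⁻³⁴ / 1.588 × 10⁻²⁰ = 4.17 × 10⁻¹⁴ m = 41.7 fm.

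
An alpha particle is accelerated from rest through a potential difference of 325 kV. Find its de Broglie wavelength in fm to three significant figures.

KE = 2eV = 2 × 1.602 × 10⁻¹⁹ × 3.250 × 10⁵ = 1.041 × 10⁻¹³ J.
p = √(2mKE) = √(2 × 6.645 × 10⁻²⁷ × 1.041 × 10⁻¹³) = 3.720 × 10⁻²⁰ kg·m/s.
λ = h/p = 6.626 × 10⁻³⁴ / 3.720 × 10⁻²⁰ = 1.78 × 10⁻¹⁴ m = 17.8 fm.

λ = 17.8 fm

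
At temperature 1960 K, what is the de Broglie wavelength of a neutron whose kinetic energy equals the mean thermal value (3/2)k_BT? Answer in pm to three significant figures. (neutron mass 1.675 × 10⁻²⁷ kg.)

KE = (3/2)k_BT = 1.5 × 1.381 × 10⁻²³ × 1960 = 4.060 × 10⁻²⁰ J.
p = √(2mKE) = √(2 × 1.675 × 10⁻²⁷ × 4.060 × 10⁻²⁰) = 1.166 × 10⁻²³ kg·m/s.
λ = h/p = 5.68 × 10⁻¹¹ m = 56.8 pm.

λ = 56.8 pm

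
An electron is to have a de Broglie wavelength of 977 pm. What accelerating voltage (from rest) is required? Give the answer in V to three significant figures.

V = 1.58 V

p = h/λ = 6.626 × 10⁻³⁴ / 9.770 × 10⁻¹⁰ = 6.782 × 10⁻²⁵ kg·m/s.
KE = p²/(2m) = 2.525 × 10⁻¹⁹ J.
V = KE/e = 2.525 × 10⁻¹⁹ / (1.602 × 10⁻¹⁹) = 1.58 V.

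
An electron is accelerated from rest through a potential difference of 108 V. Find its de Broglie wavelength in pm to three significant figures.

KE = eV = 1.602 × 10⁻¹⁹ × 108.0 = 1.730 × 10⁻¹⁷ J.
p = √(2mKE) = √(2 × 9.109 × 10⁻³¹ × 1.730 × 10⁻¹⁷) = 5.614 × 10⁻²⁴ kg·m/s.
λ = h/p = 6.626 × 10⁻³⁴ / 5.614 × 10⁻²⁴ = 1.18 × 10⁻¹⁰ m = 118 pm.

λ = 118 pm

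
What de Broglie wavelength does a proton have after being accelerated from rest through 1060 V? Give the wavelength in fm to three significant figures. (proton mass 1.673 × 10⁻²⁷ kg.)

KE = eV = 1.602 × 10⁻¹⁹ × 1060 = 1.698 × 10⁻¹⁶ J.
p = √(2mKE) = √(2 × 1.673 × 10⁻²⁷ × 1.698 × 10⁻¹⁶) = 7.538 × 10⁻²² kg·m/s.
λ = h/p = 6.626 × 10⁻³⁴ / 7.538 × 10⁻²² = 8.79 × 10⁻¹³ m = 879 fm.

λ = 879 fm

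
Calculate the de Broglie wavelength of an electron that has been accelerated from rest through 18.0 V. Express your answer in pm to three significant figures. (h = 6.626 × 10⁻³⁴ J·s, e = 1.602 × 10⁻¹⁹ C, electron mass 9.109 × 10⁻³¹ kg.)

λ = 289 pm

KE = eV = 1.602 × 10⁻¹⁹ × 18.00 = 2.884 × 10⁻¹⁸ J.
p = √(2mKE) = √(2 × 9.109 × 10⁻³¹ × 2.884 × 10⁻¹⁸) = 2.292 × 10⁻²⁴ kg·m/s.
λ = h/p = 6.626 × 10⁻³⁴ / 2.292 × 10⁻²⁴ = 2.89 × 10⁻¹⁰ m = 289 pm.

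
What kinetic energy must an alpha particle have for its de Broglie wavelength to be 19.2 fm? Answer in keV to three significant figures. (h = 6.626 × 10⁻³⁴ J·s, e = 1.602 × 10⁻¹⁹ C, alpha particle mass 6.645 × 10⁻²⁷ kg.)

KE = 559 keV

p = h/λ = 6.626 × 10⁻³⁴ / 1.920 × 10⁻¹⁴ = 3.451 × 10⁻²⁰ kg·m/s.
KE = p²/(2m) = (3.451 × 10⁻²⁰)² / (2 × 6.645 × 10⁻²⁷) = 8.961 × 10⁻¹⁴ J = 559 keV.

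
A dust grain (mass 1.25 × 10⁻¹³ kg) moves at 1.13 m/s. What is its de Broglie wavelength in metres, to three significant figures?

λ = 4.69 × 10⁻²¹ m

p = mv = 1.25 × 10⁻¹³ × 1.13 = 1.412 × 10⁻¹³ kg·m/s.
λ = h/p = 6.626 × 10⁻³⁴ / 1.412 × 10⁻¹³ = 4.69 × 10⁻²¹ m.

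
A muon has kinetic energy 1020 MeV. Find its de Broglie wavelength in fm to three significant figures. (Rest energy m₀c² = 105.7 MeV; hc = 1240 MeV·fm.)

λ = 1.11 fm

Total energy E = KE + m₀c² = 1020 + 105.7 = 1125.7 MeV.
(pc)² = E² − (m₀c²)² = (1125.7)² − (105.7)² = 1.256 × 10⁶ MeV², so pc = 1121 MeV.
λ = hc/(pc) = 1240 MeV·fm / 1121 MeV = 1.11 fm.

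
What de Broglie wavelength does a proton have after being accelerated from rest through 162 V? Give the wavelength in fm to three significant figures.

KE = eV = 1.602 × 10⁻¹⁹ × 162.0 = 2.595 × 10⁻¹⁷ J.
p = √(2mKE) = √(2 × 1.673 × 10⁻²⁷ × 2.595 × 10⁻¹⁷) = 2.947 × 10⁻²² kg·m/s.
λ = h/p = 6.626 × 10⁻³⁴ / 2.947 × 10⁻²² = 2.25 × 10⁻¹² m = 2250 fm.

λ = 2250 fm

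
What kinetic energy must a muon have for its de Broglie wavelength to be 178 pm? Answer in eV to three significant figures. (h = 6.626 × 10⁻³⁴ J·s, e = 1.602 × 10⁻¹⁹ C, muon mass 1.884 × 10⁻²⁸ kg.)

KE = 0.230 eV

p = h/λ = 6.626 × 10⁻³⁴ / 1.780 × 10⁻¹⁰ = 3.722 × 10⁻²⁴ kg·m/s.
KE = p²/(2m) = (3.722 × 10⁻²⁴)² / (2 × 1.884 × 10⁻²⁸) = 3.677 × 10⁻²⁰ J = 0.230 eV.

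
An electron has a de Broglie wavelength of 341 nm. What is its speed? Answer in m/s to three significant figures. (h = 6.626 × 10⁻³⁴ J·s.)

p = h/λ = 6.626 × 10⁻³⁴ / 3.410 × 10⁻⁷ = 1.943 × 10⁻²⁷ kg·m/s.
v = p/m = 1.943 × 10⁻²⁷ / 9.109 × 10⁻³¹ = 2.13 × 10³ m/s = 2130 m/s.

v = 2130 m/s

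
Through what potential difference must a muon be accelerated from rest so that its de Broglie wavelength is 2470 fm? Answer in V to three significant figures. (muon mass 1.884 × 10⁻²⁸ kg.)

p = h/λ = 6.626 × 10⁻³⁴ / 2.470 × 10⁻¹² = 2.683 × 10⁻²² kg·m/s.
KE = p²/(2m) = 1.910 × 10⁻¹⁶ J.
V = KE/e = 1.910 × 10⁻¹⁶ / (1.602 × 10⁻¹⁹) = 1190 V.

V = 1190 V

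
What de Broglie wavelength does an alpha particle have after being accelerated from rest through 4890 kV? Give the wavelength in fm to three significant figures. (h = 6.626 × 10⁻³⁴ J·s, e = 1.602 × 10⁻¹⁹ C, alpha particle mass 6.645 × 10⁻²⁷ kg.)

λ = 4.59 fm

KE = 2eV = 2 × 1.602 × 10⁻¹⁹ × 4.890 × 10⁶ = 1.567 × 10⁻¹² J.
p = √(2mKE) = √(2 × 6.645 × 10⁻²⁷ × 1.567 × 10⁻¹²) = 1.443 × 10⁻¹⁹ kg·m/s.
λ = h/p = 6.626 × 10⁻³⁴ / 1.443 × 10⁻¹⁹ = 4.59 × 10⁻¹⁵ m = 4.59 fm.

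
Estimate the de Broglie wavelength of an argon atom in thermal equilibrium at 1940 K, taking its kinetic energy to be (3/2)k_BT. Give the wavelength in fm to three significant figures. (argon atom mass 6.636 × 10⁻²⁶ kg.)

KE = (3/2)k_BT = 1.5 × 1.381 × 10⁻²³ × 1940 = 4.019 × 10⁻²⁰ J.
p = √(2mKE) = √(2 × 6.636 × 10⁻²⁶ × 4.019 × 10⁻²⁰) = 7.303 × 10⁻²³ kg·m/s.
λ = h/p = 9.07 × 10⁻¹² m = 9070 fm.

λ = 9070 fm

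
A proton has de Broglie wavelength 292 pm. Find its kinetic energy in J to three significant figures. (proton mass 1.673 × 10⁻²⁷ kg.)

KE = 1.54 × 10⁻²¹ J

p = h/λ = 6.626 × 10⁻³⁴ / 2.920 × 10⁻¹⁰ = 2.269 × 10⁻²⁴ kg·m/s.
KE = p²/(2m) = (2.269 × 10⁻²⁴)² / (2 × 1.673 × 10⁻²⁷) = 1.539 × 10⁻²¹ J = 1.54 × 10⁻²¹ J.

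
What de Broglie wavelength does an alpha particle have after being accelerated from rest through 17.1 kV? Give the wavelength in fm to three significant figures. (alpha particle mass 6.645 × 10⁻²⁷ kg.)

λ = 77.7 fm

KE = 2eV = 2 × 1.602 × 10⁻¹⁹ × 1.710 × 10⁴ = 5.479 × 10⁻¹⁵ J.
p = √(2mKE) = √(2 × 6.645 × 10⁻²⁷ × 5.479 × 10⁻¹⁵) = 8.533 × 10⁻²¹ kg·m/s.
λ = h/p = 6.626 × 10⁻³⁴ / 8.533 × 10⁻²¹ = 7.77 × 10⁻¹⁴ m = 77.7 fm.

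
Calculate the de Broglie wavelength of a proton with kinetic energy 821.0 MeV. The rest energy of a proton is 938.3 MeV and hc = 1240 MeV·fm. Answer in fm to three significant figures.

λ = 0.833 fm

Total energy E = KE + m₀c² = 821.0 + 938.3 = 1759.3 MeV.
(pc)² = E² − (m₀c²)² = (1759.3)² − (938.3)² = 2.215 × 10⁶ MeV², so pc = 1488 MeV.
λ = hc/(pc) = 1240 MeV·fm / 1488 MeV = 0.833 fm.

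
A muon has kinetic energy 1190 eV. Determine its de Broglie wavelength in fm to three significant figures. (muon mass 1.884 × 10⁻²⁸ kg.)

λ = 2470 fm

KE = 1190 eV = 1.906 × 10⁻¹⁶ J.
p = √(2mKE) = √(2 × 1.884 × 10⁻²⁸ × 1.906 × 10⁻¹⁶) = 2.680 × 10⁻²² kg·m/s.
λ = h/p = 6.626 × 10⁻³⁴ / 2.680 × 10⁻²² = 2.47 × 10⁻¹² m = 2470 fm.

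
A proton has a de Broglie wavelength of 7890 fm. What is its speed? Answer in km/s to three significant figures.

p = h/λ = 6.626 × 10⁻³⁴ / 7.890 × 10⁻¹² = 8.398 × 10⁻²³ kg·m/s.
v = p/m = 8.398 × 10⁻²³ / 1.673 × 10⁻²⁷ = 5.02 × 10⁴ m/s = 50.2 km/s.

v = 50.2 km/s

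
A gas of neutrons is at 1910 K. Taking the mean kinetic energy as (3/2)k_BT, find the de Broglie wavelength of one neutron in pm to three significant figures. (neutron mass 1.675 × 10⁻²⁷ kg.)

KE = (3/2)k_BT = 1.5 × 1.381 × 10⁻²³ × 1910 = 3.957 × 10⁻²⁰ J.
p = √(2mKE) = √(2 × 1.675 × 10⁻²⁷ × 3.957 × 10⁻²⁰) = 1.151 × 10⁻²³ kg·m/s.
λ = h/p = 5.76 × 10⁻¹¹ m = 57.6 pm.

λ = 57.6 pm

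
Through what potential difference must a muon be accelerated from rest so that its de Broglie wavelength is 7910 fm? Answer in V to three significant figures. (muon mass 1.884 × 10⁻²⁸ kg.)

p = h/λ = 6.626 × 10⁻³⁴ / 7.910 × 10⁻¹² = 8.377 × 10⁻²³ kg·m/s.
KE = p²/(2m) = 1.862 × 10⁻¹⁷ J.
V = KE/e = 1.862 × 10⁻¹⁷ / (1.602 × 10⁻¹⁹) = 116 V.

V = 116 V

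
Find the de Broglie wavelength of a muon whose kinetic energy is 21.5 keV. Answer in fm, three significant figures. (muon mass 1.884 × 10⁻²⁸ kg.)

KE = 21.5 keV = 3.444 × 10⁻¹⁵ J.
p = √(2mKE) = √(2 × 1.884 × 10⁻²⁸ × 3.444 × 10⁻¹⁵) = 1.139 × 10⁻²¹ kg·m/s.
λ = h/p = 6.626 × 10⁻³⁴ / 1.139 × 10⁻²¹ = 5.82 × 10⁻¹³ m = 582 fm.

λ = 582 fm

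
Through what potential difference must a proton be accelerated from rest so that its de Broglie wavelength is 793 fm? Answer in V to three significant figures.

p = h/λ = 6.626 × 10⁻³⁴ / 7.930 × 10⁻¹³ = 8.356 × 10⁻²² kg·m/s.
KE = p²/(2m) = 2.087 × 10⁻¹⁶ J.
V = KE/e = 2.087 × 10⁻¹⁶ / (1.602 × 10⁻¹⁹) = 1300 V.

V = 1300 V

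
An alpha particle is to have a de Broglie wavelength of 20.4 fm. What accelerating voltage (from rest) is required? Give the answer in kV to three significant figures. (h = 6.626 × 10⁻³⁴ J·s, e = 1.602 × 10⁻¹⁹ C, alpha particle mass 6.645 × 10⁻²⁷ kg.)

p = h/λ = 6.626 × 10⁻³⁴ / 2.040 × 10⁻¹⁴ = 3.248 × 10⁻²⁰ kg·m/s.
KE = p²/(2m) = 7.938 × 10⁻¹⁴ J.
V = KE/2e = 7.938 × 10⁻¹⁴ / (2 × 1.602 × 10⁻¹⁹) = 248 kV.

V = 248 kV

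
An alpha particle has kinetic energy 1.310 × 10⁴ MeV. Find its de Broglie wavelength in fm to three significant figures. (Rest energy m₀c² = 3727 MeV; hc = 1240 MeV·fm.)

λ = 0.0756 fm

Total energy E = KE + m₀c² = 1.310 × 10⁴ + 3727 = 16827 MeV.
(pc)² = E² − (m₀c²)² = (16827)² − (3727)² = 2.693 × 10⁸ MeV², so pc = 1.641 × 10⁴ MeV.
λ = hc/(pc) = 1240 MeV·fm / 1.641 × 10⁴ MeV = 0.0756 fm.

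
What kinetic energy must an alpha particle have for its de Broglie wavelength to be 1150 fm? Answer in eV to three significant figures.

KE = 156 eV

p = h/λ = 6.626 × 10⁻³⁴ / 1.150 × 10⁻¹² = 5.762 × 10⁻²² kg·m/s.
KE = p²/(2m) = (5.762 × 10⁻²²)² / (2 × 6.645 × 10⁻²⁷) = 2.498 × 10⁻¹⁷ J = 156 eV.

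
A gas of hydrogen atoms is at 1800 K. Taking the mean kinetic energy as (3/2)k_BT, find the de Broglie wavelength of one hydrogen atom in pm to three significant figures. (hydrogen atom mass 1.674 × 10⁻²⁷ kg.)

KE = (3/2)k_BT = 1.5 × 1.381 × 10⁻²³ × 1800 = 3.729 × 10⁻²⁰ J.
p = √(2mKE) = √(2 × 1.674 × 10⁻²⁷ × 3.729 × 10⁻²⁰) = 1.117 × 10⁻²³ kg·m/s.
λ = h/p = 5.93 × 10⁻¹¹ m = 59.3 pm.

λ = 59.3 pm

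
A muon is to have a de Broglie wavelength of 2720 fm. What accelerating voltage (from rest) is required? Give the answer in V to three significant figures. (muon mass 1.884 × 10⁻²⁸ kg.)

p = h/λ = 6.626 × 10⁻³⁴ / 2.720 × 10⁻¹² = 2.436 × 10⁻²² kg·m/s.
KE = p²/(2m) = 1.575 × 10⁻¹⁶ J.
V = KE/e = 1.575 × 10⁻¹⁶ / (1.602 × 10⁻¹⁹) = 983 V.

V = 983 V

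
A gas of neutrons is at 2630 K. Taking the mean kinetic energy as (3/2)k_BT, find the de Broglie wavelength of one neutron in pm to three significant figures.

λ = 49.0 pm

KE = (3/2)k_BT = 1.5 × 1.381 × 10⁻²³ × 2630 = 5.448 × 10⁻²⁰ J.
p = √(2mKE) = √(2 × 1.675 × 10⁻²⁷ × 5.448 × 10⁻²⁰) = 1.351 × 10⁻²³ kg·m/s.
λ = h/p = 4.90 × 10⁻¹¹ m = 49.0 pm.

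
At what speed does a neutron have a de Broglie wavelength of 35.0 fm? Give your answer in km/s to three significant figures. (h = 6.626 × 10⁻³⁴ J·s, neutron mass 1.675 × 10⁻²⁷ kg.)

p = h/λ = 6.626 × 10⁻³⁴ / 3.500 × 10⁻¹⁴ = 1.893 × 10⁻²⁰ kg·m/s.
v = p/m = 1.893 × 10⁻²⁰ / 1.675 × 10⁻²⁷ = 1.13 × 10⁷ m/s = 1.13 × 10⁴ km/s.

v = 1.13 × 10⁴ km/s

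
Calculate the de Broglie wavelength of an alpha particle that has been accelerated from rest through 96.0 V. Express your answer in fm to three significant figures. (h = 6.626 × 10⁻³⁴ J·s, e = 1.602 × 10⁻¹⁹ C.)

λ = 1040 fm

KE = 2eV = 2 × 1.602 × 10⁻¹⁹ × 96.00 = 3.076 × 10⁻¹⁷ J.
p = √(2mKE) = √(2 × 6.645 × 10⁻²⁷ × 3.076 × 10⁻¹⁷) = 6.394 × 10⁻²² kg·m/s.
λ = h/p = 6.626 × 10⁻³⁴ / 6.394 × 10⁻²² = 1.04 × 10⁻¹² m = 1040 fm.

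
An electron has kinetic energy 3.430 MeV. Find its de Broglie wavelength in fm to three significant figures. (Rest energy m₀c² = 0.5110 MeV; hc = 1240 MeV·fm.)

Total energy E = KE + m₀c² = 3.430 + 0.5110 = 3.9410 MeV.
(pc)² = E² − (m₀c²)² = (3.9410)² − (0.5110)² = 15.27 MeV², so pc = 3.908 MeV.
λ = hc/(pc) = 1240 MeV·fm / 3.908 MeV = 317 fm.

λ = 317 fm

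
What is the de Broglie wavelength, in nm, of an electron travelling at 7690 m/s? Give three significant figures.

p = mv = 9.109 × 10⁻³¹ × 7690 = 7.005 × 10⁻²⁷ kg·m/s.
λ = h/p = 6.626 × 10⁻³⁴ / 7.005 × 10⁻²⁷ = 9.46 × 10⁻⁸ m = 94.6 nm.

λ = 94.6 nm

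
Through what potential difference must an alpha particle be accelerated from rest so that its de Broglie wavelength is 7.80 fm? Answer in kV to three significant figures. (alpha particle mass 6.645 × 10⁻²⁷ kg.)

p = h/λ = 6.626 × 10⁻³⁴ / 7.800 × 10⁻¹⁵ = 8.495 × 10⁻²⁰ kg·m/s.
KE = p²/(2m) = 5.430 × 10⁻¹³ J.
V = KE/2e = 5.430 × 10⁻¹³ / (2 × 1.602 × 10⁻¹⁹) = 1690 kV.

V = 1690 kV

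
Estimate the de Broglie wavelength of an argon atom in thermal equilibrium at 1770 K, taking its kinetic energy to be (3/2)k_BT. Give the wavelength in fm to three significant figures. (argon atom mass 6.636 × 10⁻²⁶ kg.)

KE = (3/2)k_BT = 1.5 × 1.381 × 10⁻²³ × 1770 = 3.667 × 10⁻²⁰ J.
p = √(2mKE) = √(2 × 6.636 × 10⁻²⁶ × 3.667 × 10⁻²⁰) = 6.976 × 10⁻²³ kg·m/s.
λ = h/p = 9.50 × 10⁻¹² m = 9500 fm.

λ = 9500 fm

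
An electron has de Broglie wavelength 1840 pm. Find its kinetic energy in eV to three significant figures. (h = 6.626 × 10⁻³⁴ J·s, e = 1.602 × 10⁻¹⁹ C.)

KE = 0.444 eV

p = h/λ = 6.626 × 10⁻³⁴ / 1.840 × 10⁻⁹ = 3.601 × 10⁻²⁵ kg·m/s.
KE = p²/(2m) = (3.601 × 10⁻²⁵)² / (2 × 9.109 × 10⁻³¹) = 7.118 × 10⁻²⁰ J = 0.444 eV.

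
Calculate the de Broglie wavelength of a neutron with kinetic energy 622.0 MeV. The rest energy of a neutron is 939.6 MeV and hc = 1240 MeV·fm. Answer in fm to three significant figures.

Total energy E = KE + m₀c² = 622.0 + 939.6 = 1561.6 MeV.
(pc)² = E² − (m₀c²)² = (1561.6)² − (939.6)² = 1.556 × 10⁶ MeV², so pc = 1247 MeV.
λ = hc/(pc) = 1240 MeV·fm / 1247 MeV = 0.994 fm.

λ = 0.994 fm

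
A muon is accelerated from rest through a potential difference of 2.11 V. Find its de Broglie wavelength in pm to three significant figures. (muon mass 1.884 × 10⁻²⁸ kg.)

KE = eV = 1.602 × 10⁻¹⁹ × 2.110 = 3.380 × 10⁻¹⁹ J.
p = √(2mKE) = √(2 × 1.884 × 10⁻²⁸ × 3.380 × 10⁻¹⁹) = 1.129 × 10⁻²³ kg·m/s.
λ = h/p = 6.626 × 10⁻³⁴ / 1.129 × 10⁻²³ = 5.87 × 10⁻¹¹ m = 58.7 pm.

λ = 58.7 pm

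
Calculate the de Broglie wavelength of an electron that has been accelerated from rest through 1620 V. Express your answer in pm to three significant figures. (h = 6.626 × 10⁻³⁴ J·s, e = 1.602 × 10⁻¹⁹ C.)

λ = 30.5 pm

KE = eV = 1.602 × 10⁻¹⁹ × 1620 = 2.595 × 10⁻¹⁶ J.
p = √(2mKE) = √(2 × 9.109 × 10⁻³¹ × 2.595 × 10⁻¹⁶) = 2.174 × 10⁻²³ kg·m/s.
λ = h/p = 6.626 × 10⁻³⁴ / 2.174 × 10⁻²³ = 3.05 × 10⁻¹¹ m = 30.5 pm.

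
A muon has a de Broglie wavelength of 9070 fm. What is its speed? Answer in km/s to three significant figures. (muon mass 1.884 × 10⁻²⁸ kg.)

v = 388 km/s

p = h/λ = 6.626 × 10⁻³⁴ / 9.070 × 10⁻¹² = 7.305 × 10⁻²³ kg·m/s.
v = p/m = 7.305 × 10⁻²³ / 1.884 × 10⁻²⁸ = 3.88 × 10⁵ m/s = 388 km/s.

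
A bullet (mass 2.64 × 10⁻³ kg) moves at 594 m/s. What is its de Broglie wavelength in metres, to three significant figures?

p = mv = 2.64 × 10⁻³ × 594 = 1.568 kg·m/s.
λ = h/p = 6.626 × 10⁻³⁴ / 1.568 = 4.23 × 10⁻³⁴ m.

λ = 4.23 × 10⁻³⁴ m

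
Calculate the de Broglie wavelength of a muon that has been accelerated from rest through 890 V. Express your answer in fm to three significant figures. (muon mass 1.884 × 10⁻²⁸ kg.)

λ = 2860 fm

KE = eV = 1.602 × 10⁻¹⁹ × 890.0 = 1.426 × 10⁻¹⁶ J.
p = √(2mKE) = √(2 × 1.884 × 10⁻²⁸ × 1.426 × 10⁻¹⁶) = 2.318 × 10⁻²² kg·m/s.
λ = h/p = 6.626 × 10⁻³⁴ / 2.318 × 10⁻²² = 2.86 × 10⁻¹² m = 2860 fm.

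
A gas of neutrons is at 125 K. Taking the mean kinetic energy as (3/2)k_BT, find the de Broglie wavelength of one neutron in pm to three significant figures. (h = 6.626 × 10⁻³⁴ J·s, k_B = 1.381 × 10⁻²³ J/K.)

KE = (3/2)k_BT = 1.5 × 1.381 × 10⁻²³ × 125 = 2.589 × 10⁻²¹ J.
p = √(2mKE) = √(2 × 1.675 × 10⁻²⁷ × 2.589 × 10⁻²¹) = 2.945 × 10⁻²⁴ kg·m/s.
λ = h/p = 2.25 × 10⁻¹⁰ m = 225 pm.

λ = 225 pm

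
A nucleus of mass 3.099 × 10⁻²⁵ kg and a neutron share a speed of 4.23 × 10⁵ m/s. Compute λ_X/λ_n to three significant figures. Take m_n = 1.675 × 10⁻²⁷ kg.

At fixed v, p = mv so λ = h/(mv) ∝ 1/m.
λ_X/λ_n = m_n/m_X = 1.675 × 10⁻²⁷/3.099 × 10⁻²⁵ = 5.40 × 10⁻³.

λ_X/λ_n = 5.40 × 10⁻³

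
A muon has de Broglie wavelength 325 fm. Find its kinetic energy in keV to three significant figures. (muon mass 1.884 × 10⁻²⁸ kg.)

KE = 68.9 keV

p = h/λ = 6.626 × 10⁻³⁴ / 3.250 × 10⁻¹³ = 2.039 × 10⁻²¹ kg·m/s.
KE = p²/(2m) = (2.039 × 10⁻²¹)² / (2 × 1.884 × 10⁻²⁸) = 1.103 × 10⁻¹⁴ J = 68.9 keV.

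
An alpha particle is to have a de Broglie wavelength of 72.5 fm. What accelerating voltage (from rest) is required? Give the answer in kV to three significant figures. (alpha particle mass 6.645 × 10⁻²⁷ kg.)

p = h/λ = 6.626 × 10⁻³⁴ / 7.250 × 10⁻¹⁴ = 9.139 × 10⁻²¹ kg·m/s.
KE = p²/(2m) = 6.285 × 10⁻¹⁵ J.
V = KE/2e = 6.285 × 10⁻¹⁵ / (2 × 1.602 × 10⁻¹⁹) = 19.6 kV.

V = 19.6 kV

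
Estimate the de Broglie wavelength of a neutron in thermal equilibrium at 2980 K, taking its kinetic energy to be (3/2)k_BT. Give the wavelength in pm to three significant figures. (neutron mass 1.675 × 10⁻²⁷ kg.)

KE = (3/2)k_BT = 1.5 × 1.381 × 10⁻²³ × 2980 = 6.173 × 10⁻²⁰ J.
p = √(2mKE) = √(2 × 1.675 × 10⁻²⁷ × 6.173 × 10⁻²⁰) = 1.438 × 10⁻²³ kg·m/s.
λ = h/p = 4.61 × 10⁻¹¹ m = 46.1 pm.

λ = 46.1 pm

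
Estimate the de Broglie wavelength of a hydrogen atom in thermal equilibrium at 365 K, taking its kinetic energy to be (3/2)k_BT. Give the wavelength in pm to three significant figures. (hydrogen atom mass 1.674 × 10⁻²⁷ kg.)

KE = (3/2)k_BT = 1.5 × 1.381 × 10⁻²³ × 365 = 7.561 × 10⁻²¹ J.
p = √(2mKE) = √(2 × 1.674 × 10⁻²⁷ × 7.561 × 10⁻²¹) = 5.031 × 10⁻²⁴ kg·m/s.
λ = h/p = 1.32 × 10⁻¹⁰ m = 132 pm.

λ = 132 pm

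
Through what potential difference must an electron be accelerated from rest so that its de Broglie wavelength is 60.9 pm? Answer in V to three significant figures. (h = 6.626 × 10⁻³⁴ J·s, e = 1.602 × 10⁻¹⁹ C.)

p = h/λ = 6.626 × 10⁻³⁴ / 6.090 × 10⁻¹¹ = 1.088 × 10⁻²³ kg·m/s.
KE = p²/(2m) = 6.498 × 10⁻¹⁷ J.
V = KE/e = 6.498 × 10⁻¹⁷ / (1.602 × 10⁻¹⁹) = 406 V.

V = 406 V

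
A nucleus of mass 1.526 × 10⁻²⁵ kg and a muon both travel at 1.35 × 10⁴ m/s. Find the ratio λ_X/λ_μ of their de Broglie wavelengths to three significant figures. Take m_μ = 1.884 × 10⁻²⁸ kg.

λ_X/λ_μ = 1.23 × 10⁻³

At fixed v, p = mv so λ = h/(mv) ∝ 1/m.
λ_X/λ_μ = m_μ/m_X = 1.884 × 10⁻²⁸/1.526 × 10⁻²⁵ = 1.23 × 10⁻³.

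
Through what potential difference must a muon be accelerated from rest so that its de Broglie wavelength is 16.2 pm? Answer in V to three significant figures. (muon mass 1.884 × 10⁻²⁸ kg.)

V = 27.7 V

p = h/λ = 6.626 × 10⁻³⁴ / 1.620 × 10⁻¹¹ = 4.090 × 10⁻²³ kg·m/s.
KE = p²/(2m) = 4.440 × 10⁻¹⁸ J.
V = KE/e = 4.440 × 10⁻¹⁸ / (1.602 × 10⁻¹⁹) = 27.7 V.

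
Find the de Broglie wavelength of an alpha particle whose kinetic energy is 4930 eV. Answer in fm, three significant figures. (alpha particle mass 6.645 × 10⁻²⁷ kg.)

λ = 205 fm

KE = 4930 eV = 7.898 × 10⁻¹⁶ J.
p = √(2mKE) = √(2 × 6.645 × 10⁻²⁷ × 7.898 × 10⁻¹⁶) = 3.240 × 10⁻²¹ kg·m/s.
λ = h/p = 6.626 × 10⁻³⁴ / 3.240 × 10⁻²¹ = 2.05 × 10⁻¹³ m = 205 fm.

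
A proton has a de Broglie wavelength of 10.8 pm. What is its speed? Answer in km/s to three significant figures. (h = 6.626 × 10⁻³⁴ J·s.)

v = 36.7 km/s

p = h/λ = 6.626 × 10⁻³⁴ / 1.080 × 10⁻¹¹ = 6.135 × 10⁻²³ kg·m/s.
v = p/m = 6.135 × 10⁻²³ / 1.673 × 10⁻²⁷ = 3.67 × 10⁴ m/s = 36.7 km/s.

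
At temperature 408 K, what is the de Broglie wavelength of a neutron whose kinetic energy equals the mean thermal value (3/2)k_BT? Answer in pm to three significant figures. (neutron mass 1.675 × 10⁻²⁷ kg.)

λ = 125 pm

KE = (3/2)k_BT = 1.5 × 1.381 × 10⁻²³ × 408 = 8.452 × 10⁻²¹ J.
p = √(2mKE) = √(2 × 1.675 × 10⁻²⁷ × 8.452 × 10⁻²¹) = 5.321 × 10⁻²⁴ kg·m/s.
λ = h/p = 1.25 × 10⁻¹⁰ m = 125 pm.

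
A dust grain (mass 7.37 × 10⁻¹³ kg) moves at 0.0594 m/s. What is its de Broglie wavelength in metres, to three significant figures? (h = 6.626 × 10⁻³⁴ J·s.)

λ = 1.51 × 10⁻²⁰ m

p = mv = 7.37 × 10⁻¹³ × 0.0594 = 4.378 × 10⁻¹⁴ kg·m/s.
λ = h/p = 6.626 × 10⁻³⁴ / 4.378 × 10⁻¹⁴ = 1.51 × 10⁻²⁰ m.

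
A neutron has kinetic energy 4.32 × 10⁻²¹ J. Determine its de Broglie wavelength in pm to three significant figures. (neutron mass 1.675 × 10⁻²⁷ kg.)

λ = 174 pm

p = √(2mKE) = √(2 × 1.675 × 10⁻²⁷ × 4.320 × 10⁻²¹) = 3.804 × 10⁻²⁴ kg·m/s.
λ = h/p = 6.626 × 10⁻³⁴ / 3.804 × 10⁻²⁴ = 1.74 × 10⁻¹⁰ m = 174 pm.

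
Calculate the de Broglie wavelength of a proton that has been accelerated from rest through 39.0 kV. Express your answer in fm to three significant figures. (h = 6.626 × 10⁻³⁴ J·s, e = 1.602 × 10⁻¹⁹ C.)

λ = 145 fm

KE = eV = 1.602 × 10⁻¹⁹ × 3.900 × 10⁴ = 6.248 × 10⁻¹⁵ J.
p = √(2mKE) = √(2 × 1.673 × 10⁻²⁷ × 6.248 × 10⁻¹⁵) = 4.572 × 10⁻²¹ kg·m/s.
λ = h/p = 6.626 × 10⁻³⁴ / 4.572 × 10⁻²¹ = 1.45 × 10⁻¹³ m = 145 fm.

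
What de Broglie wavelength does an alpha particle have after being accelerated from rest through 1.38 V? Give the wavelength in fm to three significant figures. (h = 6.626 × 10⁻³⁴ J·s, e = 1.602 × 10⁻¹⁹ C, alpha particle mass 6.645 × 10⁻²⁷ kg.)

KE = 2eV = 2 × 1.602 × 10⁻¹⁹ × 1.380 = 4.422 × 10⁻¹⁹ J.
p = √(2mKE) = √(2 × 6.645 × 10⁻²⁷ × 4.422 × 10⁻¹⁹) = 7.666 × 10⁻²³ kg·m/s.
λ = h/p = 6.626 × 10⁻³⁴ / 7.666 × 10⁻²³ = 8.64 × 10⁻¹² m = 8640 fm.

λ = 8640 fm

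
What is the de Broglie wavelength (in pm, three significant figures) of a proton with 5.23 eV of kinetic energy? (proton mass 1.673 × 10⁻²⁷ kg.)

KE = 5.23 eV = 8.378 × 10⁻¹⁹ J.
p = √(2mKE) = √(2 × 1.673 × 10⁻²⁷ × 8.378 × 10⁻¹⁹) = 5.295 × 10⁻²³ kg·m/s.
λ = h/p = 6.626 × 10⁻³⁴ / 5.295 × 10⁻²³ = 1.25 × 10⁻¹¹ m = 12.5 pm.

λ = 12.5 pm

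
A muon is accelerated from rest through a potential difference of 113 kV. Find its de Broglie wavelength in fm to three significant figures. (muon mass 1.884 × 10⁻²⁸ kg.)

KE = eV = 1.602 × 10⁻¹⁹ × 1.130 × 10⁵ = 1.810 × 10⁻¹⁴ J.
p = √(2mKE) = √(2 × 1.884 × 10⁻²⁸ × 1.810 × 10⁻¹⁴) = 2.612 × 10⁻²¹ kg·m/s.
λ = h/p = 6.626 × 10⁻³⁴ / 2.612 × 10⁻²¹ = 2.54 × 10⁻¹³ m = 254 fm.

λ = 254 fm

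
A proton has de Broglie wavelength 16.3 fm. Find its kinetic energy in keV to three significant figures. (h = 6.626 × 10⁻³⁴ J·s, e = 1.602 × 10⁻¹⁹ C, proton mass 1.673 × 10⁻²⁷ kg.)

p = h/λ = 6.626 × 10⁻³⁴ / 1.630 × 10⁻¹⁴ = 4.065 × 10⁻²⁰ kg·m/s.
KE = p²/(2m) = (4.065 × 10⁻²⁰)² / (2 × 1.673 × 10⁻²⁷) = 4.939 × 10⁻¹³ J = 3080 keV.

KE = 3080 keV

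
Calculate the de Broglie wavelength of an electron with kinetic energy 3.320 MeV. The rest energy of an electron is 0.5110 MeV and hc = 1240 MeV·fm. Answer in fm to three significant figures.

Total energy E = KE + m₀c² = 3.320 + 0.5110 = 3.8310 MeV.
(pc)² = E² − (m₀c²)² = (3.8310)² − (0.5110)² = 14.42 MeV², so pc = 3.797 MeV.
λ = hc/(pc) = 1240 MeV·fm / 3.797 MeV = 327 fm.

λ = 327 fm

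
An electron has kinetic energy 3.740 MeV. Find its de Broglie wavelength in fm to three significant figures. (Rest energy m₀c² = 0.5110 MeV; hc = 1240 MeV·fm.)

Total energy E = KE + m₀c² = 3.740 + 0.5110 = 4.2510 MeV.
(pc)² = E² − (m₀c²)² = (4.2510)² − (0.5110)² = 17.81 MeV², so pc = 4.220 MeV.
λ = hc/(pc) = 1240 MeV·fm / 4.220 MeV = 294 fm.

λ = 294 fm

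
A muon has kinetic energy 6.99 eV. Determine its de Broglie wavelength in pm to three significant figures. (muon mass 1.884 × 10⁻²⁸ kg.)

KE = 6.99 eV = 1.120 × 10⁻¹⁸ J.
p = √(2mKE) = √(2 × 1.884 × 10⁻²⁸ × 1.120 × 10⁻¹⁸) = 2.054 × 10⁻²³ kg·m/s.
λ = h/p = 6.626 × 10⁻³⁴ / 2.054 × 10⁻²³ = 3.23 × 10⁻¹¹ m = 32.3 pm.

λ = 32.3 pm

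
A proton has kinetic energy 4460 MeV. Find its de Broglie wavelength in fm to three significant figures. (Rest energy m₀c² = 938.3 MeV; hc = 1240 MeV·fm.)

λ = 0.233 fm

Total energy E = KE + m₀c² = 4460 + 938.3 = 5398.3 MeV.
(pc)² = E² − (m₀c²)² = (5398.3)² − (938.3)² = 2.826 × 10⁷ MeV², so pc = 5316 MeV.
λ = hc/(pc) = 1240 MeV·fm / 5316 MeV = 0.233 fm.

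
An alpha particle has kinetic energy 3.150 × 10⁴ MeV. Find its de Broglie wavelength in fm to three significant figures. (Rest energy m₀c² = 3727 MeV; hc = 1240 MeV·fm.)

Total energy E = KE + m₀c² = 3.150 × 10⁴ + 3727 = 35227 MeV.
(pc)² = E² − (m₀c²)² = (35227)² − (3727)² = 1.227 × 10⁹ MeV², so pc = 3.503 × 10⁴ MeV.
λ = hc/(pc) = 1240 MeV·fm / 3.503 × 10⁴ MeV = 0.0354 fm.

λ = 0.0354 fm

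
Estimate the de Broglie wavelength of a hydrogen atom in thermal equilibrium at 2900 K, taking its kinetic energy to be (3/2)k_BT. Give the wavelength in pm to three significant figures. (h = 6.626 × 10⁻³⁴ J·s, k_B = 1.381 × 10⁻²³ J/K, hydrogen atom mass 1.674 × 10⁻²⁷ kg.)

λ = 46.7 pm

KE = (3/2)k_BT = 1.5 × 1.381 × 10⁻²³ × 2900 = 6.007 × 10⁻²⁰ J.
p = √(2mKE) = √(2 × 1.674 × 10⁻²⁷ × 6.007 × 10⁻²⁰) = 1.418 × 10⁻²³ kg·m/s.
λ = h/p = 4.67 × 10⁻¹¹ m = 46.7 pm.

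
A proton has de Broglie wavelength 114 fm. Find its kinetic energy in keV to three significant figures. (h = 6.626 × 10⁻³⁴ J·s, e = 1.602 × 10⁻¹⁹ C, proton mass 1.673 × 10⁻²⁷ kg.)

KE = 63.0 keV

p = h/λ = 6.626 × 10⁻³⁴ / 1.140 × 10⁻¹³ = 5.812 × 10⁻²¹ kg·m/s.
KE = p²/(2m) = (5.812 × 10⁻²¹)² / (2 × 1.673 × 10⁻²⁷) = 1.010 × 10⁻¹⁴ J = 63.0 keV.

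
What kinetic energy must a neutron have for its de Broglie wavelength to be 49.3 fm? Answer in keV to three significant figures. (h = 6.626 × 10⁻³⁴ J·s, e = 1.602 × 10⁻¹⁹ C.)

p = h/λ = 6.626 × 10⁻³⁴ / 4.930 × 10⁻¹⁴ = 1.344 × 10⁻²⁰ kg·m/s.
KE = p²/(2m) = (1.344 × 10⁻²⁰)² / (2 × 1.675 × 10⁻²⁷) = 5.392 × 10⁻¹⁴ J = 337 keV.

KE = 337 keV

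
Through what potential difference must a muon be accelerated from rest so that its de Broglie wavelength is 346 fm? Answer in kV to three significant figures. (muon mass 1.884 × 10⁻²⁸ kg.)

V = 60.8 kV

p = h/λ = 6.626 × 10⁻³⁴ / 3.460 × 10⁻¹³ = 1.915 × 10⁻²¹ kg·m/s.
KE = p²/(2m) = 9.733 × 10⁻¹⁵ J.
V = KE/e = 9.733 × 10⁻¹⁵ / (1.602 × 10⁻¹⁹) = 60.8 kV.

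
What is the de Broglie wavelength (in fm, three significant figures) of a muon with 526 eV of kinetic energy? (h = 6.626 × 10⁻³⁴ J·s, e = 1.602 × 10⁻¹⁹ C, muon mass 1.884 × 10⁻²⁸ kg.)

KE = 526 eV = 8.427 × 10⁻¹⁷ J.
p = √(2mKE) = √(2 × 1.884 × 10⁻²⁸ × 8.427 × 10⁻¹⁷) = 1.782 × 10⁻²² kg·m/s.
λ = h/p = 6.626 × 10⁻³⁴ / 1.782 × 10⁻²² = 3.72 × 10⁻¹² m = 3720 fm.

λ = 3720 fm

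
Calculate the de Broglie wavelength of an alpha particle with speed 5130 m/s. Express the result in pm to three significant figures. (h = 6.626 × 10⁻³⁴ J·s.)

λ = 19.4 pm

p = mv = 6.645 × 10⁻²⁷ × 5130 = 3.409 × 10⁻²³ kg·m/s.
λ = h/p = 6.626 × 10⁻³⁴ / 3.409 × 10⁻²³ = 1.94 × 10⁻¹¹ m = 19.4 pm.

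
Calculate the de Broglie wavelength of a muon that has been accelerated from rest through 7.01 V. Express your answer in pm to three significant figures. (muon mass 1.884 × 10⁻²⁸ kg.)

λ = 32.2 pm

KE = eV = 1.602 × 10⁻¹⁹ × 7.010 = 1.123 × 10⁻¹⁸ J.
p = √(2mKE) = √(2 × 1.884 × 10⁻²⁸ × 1.123 × 10⁻¹⁸) = 2.057 × 10⁻²³ kg·m/s.
λ = h/p = 6.626 × 10⁻³⁴ / 2.057 × 10⁻²³ = 3.22 × 10⁻¹¹ m = 32.2 pm.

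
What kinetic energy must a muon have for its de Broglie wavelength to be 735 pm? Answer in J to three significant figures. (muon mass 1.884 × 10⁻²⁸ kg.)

p = h/λ = 6.626 × 10⁻³⁴ / 7.350 × 10⁻¹⁰ = 9.015 × 10⁻²⁵ kg·m/s.
KE = p²/(2m) = (9.015 × 10⁻²⁵)² / (2 × 1.884 × 10⁻²⁸) = 2.157 × 10⁻²¹ J = 2.16 × 10⁻²¹ J.

KE = 2.16 × 10⁻²¹ J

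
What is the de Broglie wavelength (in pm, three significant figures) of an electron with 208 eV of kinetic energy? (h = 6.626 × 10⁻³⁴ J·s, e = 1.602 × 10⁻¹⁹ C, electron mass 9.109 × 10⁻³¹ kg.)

λ = 85.0 pm

KE = 208 eV = 3.332 × 10⁻¹⁷ J.
p = √(2mKE) = √(2 × 9.109 × 10⁻³¹ × 3.332 × 10⁻¹⁷) = 7.791 × 10⁻²⁴ kg·m/s.
λ = h/p = 6.626 × 10⁻³⁴ / 7.791 × 10⁻²⁴ = 8.50 × 10⁻¹¹ m = 85.0 pm.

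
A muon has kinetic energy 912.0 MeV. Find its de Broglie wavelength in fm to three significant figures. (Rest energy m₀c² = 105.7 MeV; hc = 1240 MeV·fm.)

λ = 1.23 fm

Total energy E = KE + m₀c² = 912.0 + 105.7 = 1017.7 MeV.
(pc)² = E² − (m₀c²)² = (1017.7)² − (105.7)² = 1.025 × 10⁶ MeV², so pc = 1012 MeV.
λ = hc/(pc) = 1240 MeV·fm / 1012 MeV = 1.23 fm.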